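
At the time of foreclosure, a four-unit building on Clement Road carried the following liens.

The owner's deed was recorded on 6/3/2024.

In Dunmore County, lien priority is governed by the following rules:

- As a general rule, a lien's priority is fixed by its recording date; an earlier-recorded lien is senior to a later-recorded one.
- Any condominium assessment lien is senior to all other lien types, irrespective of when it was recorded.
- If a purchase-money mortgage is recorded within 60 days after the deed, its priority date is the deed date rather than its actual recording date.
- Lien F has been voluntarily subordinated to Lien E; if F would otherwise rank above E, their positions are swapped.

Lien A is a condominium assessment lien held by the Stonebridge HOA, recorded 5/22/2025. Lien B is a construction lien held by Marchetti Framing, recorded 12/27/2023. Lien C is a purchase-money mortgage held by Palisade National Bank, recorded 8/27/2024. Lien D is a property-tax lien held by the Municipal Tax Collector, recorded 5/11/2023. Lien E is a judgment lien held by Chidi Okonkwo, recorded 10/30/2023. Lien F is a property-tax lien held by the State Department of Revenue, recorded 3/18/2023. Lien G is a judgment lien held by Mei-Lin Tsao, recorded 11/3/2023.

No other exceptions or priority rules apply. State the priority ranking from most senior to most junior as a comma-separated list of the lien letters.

Effective dates after the stated exceptions: C was recorded 85 days after the deed — beyond 60 days — so no relation-back applies.
As a condominium assessment lien, A is senior to every other lien.
Among the remaining liens, by effective date: F (3/18/2023), D (5/11/2023), E (10/30/2023), G (11/3/2023), B (12/27/2023), C (8/27/2024).
F would otherwise be senior to E, so under the subordination agreement F and E exchange positions.

A, E, D, F, G, B, C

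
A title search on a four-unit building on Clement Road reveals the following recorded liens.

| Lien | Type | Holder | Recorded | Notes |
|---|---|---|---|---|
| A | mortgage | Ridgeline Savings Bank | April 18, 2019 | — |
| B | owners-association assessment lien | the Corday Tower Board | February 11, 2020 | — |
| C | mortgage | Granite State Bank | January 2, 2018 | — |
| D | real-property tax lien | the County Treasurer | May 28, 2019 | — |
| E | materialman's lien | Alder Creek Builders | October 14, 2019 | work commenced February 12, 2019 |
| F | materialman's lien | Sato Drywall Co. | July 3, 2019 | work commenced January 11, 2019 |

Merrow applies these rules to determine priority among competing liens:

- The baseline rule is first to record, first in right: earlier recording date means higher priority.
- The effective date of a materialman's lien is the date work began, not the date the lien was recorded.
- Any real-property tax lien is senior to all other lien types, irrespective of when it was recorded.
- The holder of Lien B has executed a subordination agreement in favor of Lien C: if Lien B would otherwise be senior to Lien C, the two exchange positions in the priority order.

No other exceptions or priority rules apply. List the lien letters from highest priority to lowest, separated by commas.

D, C, F, E, A, B

Effective dates: E's effective date is February 12, 2019, when work began; F is treated as recorded January 11, 2019, the work-commencement date.
D is a real-property tax lien, so it outranks all other liens regardless of date.
The other liens, earliest effective date first: C (January 2, 2018), F (January 11, 2019), E (February 12, 2019), A (April 18, 2019), B (February 11, 2020).
B already ranks below C; the subordination has no effect.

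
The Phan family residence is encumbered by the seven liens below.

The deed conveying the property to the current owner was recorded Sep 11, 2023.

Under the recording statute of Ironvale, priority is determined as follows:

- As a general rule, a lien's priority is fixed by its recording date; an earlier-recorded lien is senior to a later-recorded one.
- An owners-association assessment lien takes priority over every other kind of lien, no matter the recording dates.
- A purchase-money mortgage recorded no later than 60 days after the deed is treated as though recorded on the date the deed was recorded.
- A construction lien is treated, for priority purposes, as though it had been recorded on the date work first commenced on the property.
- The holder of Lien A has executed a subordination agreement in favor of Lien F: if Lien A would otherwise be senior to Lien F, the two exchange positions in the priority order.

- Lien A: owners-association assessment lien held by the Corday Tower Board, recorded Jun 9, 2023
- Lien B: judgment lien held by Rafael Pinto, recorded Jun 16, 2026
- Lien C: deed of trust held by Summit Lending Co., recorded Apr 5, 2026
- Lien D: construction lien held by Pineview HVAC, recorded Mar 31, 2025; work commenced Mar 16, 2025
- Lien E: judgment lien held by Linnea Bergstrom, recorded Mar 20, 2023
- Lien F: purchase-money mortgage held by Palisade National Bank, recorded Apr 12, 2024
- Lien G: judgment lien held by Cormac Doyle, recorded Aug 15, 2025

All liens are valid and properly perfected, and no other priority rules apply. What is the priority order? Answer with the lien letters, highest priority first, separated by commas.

First, effective dates: D is treated as recorded Mar 16, 2025, the work-commencement date; F was recorded 214 days after the deed, outside the 60-day window, so it keeps its recording date.
A is an owners-association assessment lien, so it outranks all other liens regardless of date.
Remaining liens by effective date: E (Mar 20, 2023), F (Apr 12, 2024), D (Mar 16, 2025), G (Aug 15, 2025), C (Apr 5, 2026), B (Jun 16, 2026).
A would otherwise be senior to F, so under the subordination agreement A and F exchange positions.

F, E, A, D, G, C, B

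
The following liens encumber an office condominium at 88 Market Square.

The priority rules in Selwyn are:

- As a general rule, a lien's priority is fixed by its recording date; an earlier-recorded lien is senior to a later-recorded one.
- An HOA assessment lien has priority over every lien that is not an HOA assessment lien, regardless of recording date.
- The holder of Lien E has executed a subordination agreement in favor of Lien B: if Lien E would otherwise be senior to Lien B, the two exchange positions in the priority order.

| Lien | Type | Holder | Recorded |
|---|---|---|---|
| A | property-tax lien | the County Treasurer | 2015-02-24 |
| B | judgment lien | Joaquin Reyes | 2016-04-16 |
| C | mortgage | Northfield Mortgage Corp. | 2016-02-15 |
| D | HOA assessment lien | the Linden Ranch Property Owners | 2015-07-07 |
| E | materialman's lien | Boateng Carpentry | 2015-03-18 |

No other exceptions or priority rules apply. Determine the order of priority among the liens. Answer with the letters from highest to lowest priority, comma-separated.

D, A, B, C, E

D, as an HOA assessment lien, has superpriority and ranks first.
The other liens, earliest effective date first: A (2015-02-24), E (2015-03-18), C (2016-02-15), B (2016-04-16).
Because E would otherwise rank above B, the subordination swaps them.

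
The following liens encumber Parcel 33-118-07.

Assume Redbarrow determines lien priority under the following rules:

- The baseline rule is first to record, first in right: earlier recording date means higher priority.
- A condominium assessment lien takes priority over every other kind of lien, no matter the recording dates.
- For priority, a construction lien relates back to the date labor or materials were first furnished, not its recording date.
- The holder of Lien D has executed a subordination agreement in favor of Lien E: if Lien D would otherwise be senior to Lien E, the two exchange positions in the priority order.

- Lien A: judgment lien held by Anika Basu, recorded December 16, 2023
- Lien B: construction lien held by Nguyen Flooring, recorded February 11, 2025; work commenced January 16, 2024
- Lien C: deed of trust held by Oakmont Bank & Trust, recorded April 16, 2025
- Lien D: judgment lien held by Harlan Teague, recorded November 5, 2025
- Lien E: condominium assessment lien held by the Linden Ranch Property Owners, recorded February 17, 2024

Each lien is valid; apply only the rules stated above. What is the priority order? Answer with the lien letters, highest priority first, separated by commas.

First, effective dates: B is treated as recorded January 16, 2024, the work-commencement date.
E is a condominium assessment lien and takes priority over every other lien.
Remaining liens by effective date: A (December 16, 2023), B (January 16, 2024), C (April 16, 2025), D (November 5, 2025).
D already ranks below E; the subordination has no effect.

E, A, B, C, D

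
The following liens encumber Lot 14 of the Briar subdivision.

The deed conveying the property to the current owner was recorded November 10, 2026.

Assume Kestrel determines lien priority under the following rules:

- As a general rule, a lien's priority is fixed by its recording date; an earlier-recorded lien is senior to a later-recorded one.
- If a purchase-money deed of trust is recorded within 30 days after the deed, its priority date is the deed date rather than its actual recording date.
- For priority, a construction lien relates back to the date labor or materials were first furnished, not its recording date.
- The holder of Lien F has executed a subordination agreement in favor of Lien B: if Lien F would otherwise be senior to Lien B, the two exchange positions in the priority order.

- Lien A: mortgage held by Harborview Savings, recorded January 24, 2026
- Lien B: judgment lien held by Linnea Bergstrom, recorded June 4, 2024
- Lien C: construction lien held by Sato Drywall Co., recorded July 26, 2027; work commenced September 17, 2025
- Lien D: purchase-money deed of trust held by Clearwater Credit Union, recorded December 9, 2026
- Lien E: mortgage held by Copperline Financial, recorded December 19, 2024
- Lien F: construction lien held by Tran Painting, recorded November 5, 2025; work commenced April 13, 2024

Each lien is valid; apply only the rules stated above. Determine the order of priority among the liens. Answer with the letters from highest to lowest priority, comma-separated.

B, F, E, C, A, D

Effective dates after the stated exceptions: C relates back to September 17, 2025 (work commenced); D's effective date is the deed date, November 10, 2026; F relates back to April 13, 2024 (work commenced).
Sorted by effective date: F (April 13, 2024), B (June 4, 2024), E (December 19, 2024), C (September 17, 2025), A (January 24, 2026), D (November 10, 2026).
F would otherwise be senior to B, so under the subordination agreement F and B exchange positions.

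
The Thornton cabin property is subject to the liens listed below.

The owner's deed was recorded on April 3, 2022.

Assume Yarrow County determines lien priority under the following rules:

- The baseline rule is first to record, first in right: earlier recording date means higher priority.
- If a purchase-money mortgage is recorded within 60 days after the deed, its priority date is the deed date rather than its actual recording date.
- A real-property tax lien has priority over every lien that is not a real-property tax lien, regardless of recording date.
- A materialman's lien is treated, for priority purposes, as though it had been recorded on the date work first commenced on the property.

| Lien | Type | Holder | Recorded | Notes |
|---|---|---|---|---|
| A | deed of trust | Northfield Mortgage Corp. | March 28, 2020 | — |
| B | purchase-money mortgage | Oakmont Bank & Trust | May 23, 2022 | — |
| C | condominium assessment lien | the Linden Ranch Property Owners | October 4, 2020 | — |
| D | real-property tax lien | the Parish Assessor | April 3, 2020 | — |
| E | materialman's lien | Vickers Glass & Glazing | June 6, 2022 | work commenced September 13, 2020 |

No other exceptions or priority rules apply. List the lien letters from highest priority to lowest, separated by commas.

D, A, E, C, B

First, effective dates: B's effective date is the deed date, April 3, 2022; E relates back to September 13, 2020 (work commenced).
D is a real-property tax lien and takes priority over every other lien.
Ordering the rest by effective date: A (March 28, 2020), E (September 13, 2020), C (October 4, 2020), B (April 3, 2022).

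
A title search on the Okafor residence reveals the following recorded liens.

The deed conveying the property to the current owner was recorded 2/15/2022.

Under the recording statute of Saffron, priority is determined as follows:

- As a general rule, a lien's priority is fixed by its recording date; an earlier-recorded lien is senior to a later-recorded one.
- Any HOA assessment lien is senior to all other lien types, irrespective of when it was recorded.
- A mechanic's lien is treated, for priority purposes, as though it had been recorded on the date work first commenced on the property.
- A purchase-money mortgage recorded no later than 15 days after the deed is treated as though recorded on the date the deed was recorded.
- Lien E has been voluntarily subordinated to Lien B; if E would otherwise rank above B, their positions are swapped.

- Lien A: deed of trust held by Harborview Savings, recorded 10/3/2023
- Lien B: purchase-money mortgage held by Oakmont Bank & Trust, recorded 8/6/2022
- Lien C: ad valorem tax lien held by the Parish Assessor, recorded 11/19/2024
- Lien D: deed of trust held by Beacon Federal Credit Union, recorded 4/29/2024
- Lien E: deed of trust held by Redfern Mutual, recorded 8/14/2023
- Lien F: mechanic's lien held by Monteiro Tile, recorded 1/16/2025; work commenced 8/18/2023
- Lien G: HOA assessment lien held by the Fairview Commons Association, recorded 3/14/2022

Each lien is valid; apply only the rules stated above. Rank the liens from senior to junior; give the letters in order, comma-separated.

Adjusting effective dates: B missed the 15-day window (172 days after the deed), so its recording date stands; F relates back to 8/18/2023 (work commenced).
G, as an HOA assessment lien, has superpriority and ranks first.
Ordering the rest by effective date: B (8/6/2022), E (8/14/2023), F (8/18/2023), A (10/3/2023), D (4/29/2024), C (11/19/2024).
E already ranks below B; the subordination has no effect.

G, B, E, F, A, D, C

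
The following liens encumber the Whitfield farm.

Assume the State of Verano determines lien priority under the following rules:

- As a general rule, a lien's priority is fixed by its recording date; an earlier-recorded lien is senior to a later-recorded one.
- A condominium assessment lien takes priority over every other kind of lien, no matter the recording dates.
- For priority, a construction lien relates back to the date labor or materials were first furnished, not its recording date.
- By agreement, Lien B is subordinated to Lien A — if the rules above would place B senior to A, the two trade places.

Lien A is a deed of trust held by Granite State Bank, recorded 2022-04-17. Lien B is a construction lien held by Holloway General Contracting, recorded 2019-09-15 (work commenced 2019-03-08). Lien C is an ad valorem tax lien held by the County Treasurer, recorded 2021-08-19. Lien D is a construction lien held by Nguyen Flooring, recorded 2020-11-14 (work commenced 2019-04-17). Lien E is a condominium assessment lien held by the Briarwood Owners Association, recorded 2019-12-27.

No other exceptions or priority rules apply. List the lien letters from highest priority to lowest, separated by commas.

E, A, D, C, B

First, effective dates: B relates back to 2019-03-08 (work commenced); D is treated as recorded 2019-04-17, the work-commencement date.
E is a condominium assessment lien and takes priority over every other lien.
Ordering the rest by effective date: B (2019-03-08), D (2019-04-17), C (2021-08-19), A (2022-04-17).
B would otherwise be senior to A, so under the subordination agreement B and A exchange positions.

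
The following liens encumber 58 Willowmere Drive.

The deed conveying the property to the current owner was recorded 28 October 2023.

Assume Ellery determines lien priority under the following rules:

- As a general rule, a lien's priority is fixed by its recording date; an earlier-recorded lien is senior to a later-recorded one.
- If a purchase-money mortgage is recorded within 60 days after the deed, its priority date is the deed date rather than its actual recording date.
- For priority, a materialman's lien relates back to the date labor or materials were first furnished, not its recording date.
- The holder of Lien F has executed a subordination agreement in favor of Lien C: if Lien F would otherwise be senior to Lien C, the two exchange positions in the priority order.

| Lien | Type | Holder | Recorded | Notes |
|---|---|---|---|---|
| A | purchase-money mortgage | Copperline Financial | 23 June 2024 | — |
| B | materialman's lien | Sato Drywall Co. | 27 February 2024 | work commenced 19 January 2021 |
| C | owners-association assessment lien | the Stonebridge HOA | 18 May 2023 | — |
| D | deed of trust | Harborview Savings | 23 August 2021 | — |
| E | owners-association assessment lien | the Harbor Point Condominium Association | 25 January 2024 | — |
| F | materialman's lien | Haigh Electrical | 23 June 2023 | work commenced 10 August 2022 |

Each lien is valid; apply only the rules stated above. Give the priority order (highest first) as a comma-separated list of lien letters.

B, D, C, F, E, A

Effective dates: A missed the 60-day window (239 days after the deed), so its recording date stands; B relates back to 19 January 2021 (work commenced); F relates back to 10 August 2022 (work commenced).
By effective date: B (19 January 2021), D (23 August 2021), F (10 August 2022), C (18 May 2023), E (25 January 2024), A (23 June 2024).
F is senior to C before the subordination, so the two trade places.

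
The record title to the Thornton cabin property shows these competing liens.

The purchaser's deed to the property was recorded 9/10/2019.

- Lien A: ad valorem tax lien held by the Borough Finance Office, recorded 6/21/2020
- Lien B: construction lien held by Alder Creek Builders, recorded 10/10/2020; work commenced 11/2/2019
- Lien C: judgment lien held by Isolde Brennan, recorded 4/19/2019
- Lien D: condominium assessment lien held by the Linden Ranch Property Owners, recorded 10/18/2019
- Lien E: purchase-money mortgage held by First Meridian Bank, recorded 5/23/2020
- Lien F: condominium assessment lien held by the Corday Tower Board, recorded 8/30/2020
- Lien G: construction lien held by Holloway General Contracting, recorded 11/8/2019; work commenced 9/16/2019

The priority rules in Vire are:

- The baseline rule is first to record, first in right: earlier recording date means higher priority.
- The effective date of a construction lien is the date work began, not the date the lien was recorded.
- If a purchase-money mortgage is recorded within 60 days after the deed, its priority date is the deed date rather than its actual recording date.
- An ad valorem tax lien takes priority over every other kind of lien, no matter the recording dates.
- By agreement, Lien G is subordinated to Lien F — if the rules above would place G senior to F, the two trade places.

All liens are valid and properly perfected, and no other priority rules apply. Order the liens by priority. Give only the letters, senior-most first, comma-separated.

A, C, F, D, B, E, G

Adjusting effective dates: B is treated as recorded 11/2/2019, the work-commencement date; E was recorded 256 days after the deed — beyond 60 days — so no relation-back applies; G's effective date is 9/16/2019, when work began.
A is an ad valorem tax lien and takes priority over every other lien.
Remaining liens by effective date: C (4/19/2019), G (9/16/2019), D (10/18/2019), B (11/2/2019), E (5/23/2020), F (8/30/2020).
The subordination applies — G was senior to F — so G and F swap.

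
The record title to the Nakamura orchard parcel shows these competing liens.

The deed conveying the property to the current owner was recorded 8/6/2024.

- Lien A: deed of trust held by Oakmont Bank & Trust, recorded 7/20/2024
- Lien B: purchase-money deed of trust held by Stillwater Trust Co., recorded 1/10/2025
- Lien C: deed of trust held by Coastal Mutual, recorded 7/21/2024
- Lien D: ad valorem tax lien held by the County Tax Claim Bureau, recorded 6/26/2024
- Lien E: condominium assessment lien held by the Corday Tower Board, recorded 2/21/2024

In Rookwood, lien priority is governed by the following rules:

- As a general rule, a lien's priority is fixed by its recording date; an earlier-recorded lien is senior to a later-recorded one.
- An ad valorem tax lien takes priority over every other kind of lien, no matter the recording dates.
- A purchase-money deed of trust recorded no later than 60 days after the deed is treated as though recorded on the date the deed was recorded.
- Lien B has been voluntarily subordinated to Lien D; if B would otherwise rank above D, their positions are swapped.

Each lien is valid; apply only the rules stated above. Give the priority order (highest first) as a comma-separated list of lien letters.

D, E, A, C, B

Effective dates after the stated exceptions: B missed the 60-day window (157 days after the deed), so its recording date stands.
D is an ad valorem tax lien and takes priority over every other lien.
The other liens, earliest effective date first: E (2/21/2024), A (7/20/2024), C (7/21/2024), B (1/10/2025).
B is already junior to D, so the subordination agreement changes nothing.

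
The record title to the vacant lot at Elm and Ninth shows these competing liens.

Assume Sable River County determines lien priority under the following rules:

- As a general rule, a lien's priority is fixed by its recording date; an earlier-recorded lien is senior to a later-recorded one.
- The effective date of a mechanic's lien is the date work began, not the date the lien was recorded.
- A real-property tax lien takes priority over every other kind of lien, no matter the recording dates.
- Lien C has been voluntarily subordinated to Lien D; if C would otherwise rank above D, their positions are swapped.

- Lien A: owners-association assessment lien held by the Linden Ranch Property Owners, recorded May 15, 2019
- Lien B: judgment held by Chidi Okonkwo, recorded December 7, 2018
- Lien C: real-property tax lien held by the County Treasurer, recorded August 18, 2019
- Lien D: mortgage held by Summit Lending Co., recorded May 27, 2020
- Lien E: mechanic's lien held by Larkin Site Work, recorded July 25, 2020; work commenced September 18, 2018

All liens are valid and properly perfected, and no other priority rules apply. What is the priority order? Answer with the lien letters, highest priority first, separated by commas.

Effective dates after the stated exceptions: E relates back to September 18, 2018 (work commenced).
As a real-property tax lien, C is senior to every other lien.
Ordering the rest by effective date: E (September 18, 2018), B (December 7, 2018), A (May 15, 2019), D (May 27, 2020).
The subordination applies — C was senior to D — so C and D swap.

D, E, B, A, C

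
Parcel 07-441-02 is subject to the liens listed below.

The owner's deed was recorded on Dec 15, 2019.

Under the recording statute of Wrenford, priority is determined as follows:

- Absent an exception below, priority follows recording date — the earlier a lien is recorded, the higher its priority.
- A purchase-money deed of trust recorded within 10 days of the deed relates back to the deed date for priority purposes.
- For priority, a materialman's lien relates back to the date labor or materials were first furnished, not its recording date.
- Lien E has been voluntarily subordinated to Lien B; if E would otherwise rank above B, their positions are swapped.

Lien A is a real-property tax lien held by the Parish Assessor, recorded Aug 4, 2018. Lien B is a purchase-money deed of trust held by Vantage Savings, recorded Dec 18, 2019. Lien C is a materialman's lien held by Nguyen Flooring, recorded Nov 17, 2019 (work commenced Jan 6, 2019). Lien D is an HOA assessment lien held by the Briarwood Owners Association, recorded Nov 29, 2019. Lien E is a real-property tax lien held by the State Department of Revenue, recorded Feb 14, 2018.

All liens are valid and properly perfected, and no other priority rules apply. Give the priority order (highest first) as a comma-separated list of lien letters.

B, A, C, D, E

Effective dates: B was recorded within the 10-day window, so its effective date is the deed date Dec 15, 2019; C's effective date is Jan 6, 2019, when work began.
Sorted by effective date: E (Feb 14, 2018), A (Aug 4, 2018), C (Jan 6, 2019), D (Nov 29, 2019), B (Dec 15, 2019).
Because E would otherwise rank above B, the subordination swaps them.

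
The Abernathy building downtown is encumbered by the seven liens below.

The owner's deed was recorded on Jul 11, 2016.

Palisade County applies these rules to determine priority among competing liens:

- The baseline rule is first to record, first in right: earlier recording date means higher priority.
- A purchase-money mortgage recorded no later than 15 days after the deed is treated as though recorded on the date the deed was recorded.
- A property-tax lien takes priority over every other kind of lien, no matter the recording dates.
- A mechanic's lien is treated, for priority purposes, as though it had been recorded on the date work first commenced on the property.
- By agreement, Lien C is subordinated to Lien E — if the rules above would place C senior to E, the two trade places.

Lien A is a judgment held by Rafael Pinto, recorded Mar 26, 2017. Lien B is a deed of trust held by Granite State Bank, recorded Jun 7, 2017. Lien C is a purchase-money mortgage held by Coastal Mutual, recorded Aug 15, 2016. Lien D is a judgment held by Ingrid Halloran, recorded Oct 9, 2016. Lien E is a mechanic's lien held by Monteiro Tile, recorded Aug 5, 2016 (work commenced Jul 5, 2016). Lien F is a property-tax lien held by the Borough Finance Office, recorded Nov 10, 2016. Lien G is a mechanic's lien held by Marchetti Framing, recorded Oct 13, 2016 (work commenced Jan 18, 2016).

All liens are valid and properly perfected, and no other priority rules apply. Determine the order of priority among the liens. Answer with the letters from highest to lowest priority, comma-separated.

Effective dates: C missed the 15-day window (35 days after the deed), so its recording date stands; E is treated as recorded Jul 5, 2016, the work-commencement date; G is treated as recorded Jan 18, 2016, the work-commencement date.
F is a property-tax lien, so it outranks all other liens regardless of date.
Ordering the rest by effective date: G (Jan 18, 2016), E (Jul 5, 2016), C (Aug 15, 2016), D (Oct 9, 2016), A (Mar 26, 2017), B (Jun 7, 2017).
Since C is not senior to E, the subordination leaves the order unchanged.

F, G, E, C, D, A, B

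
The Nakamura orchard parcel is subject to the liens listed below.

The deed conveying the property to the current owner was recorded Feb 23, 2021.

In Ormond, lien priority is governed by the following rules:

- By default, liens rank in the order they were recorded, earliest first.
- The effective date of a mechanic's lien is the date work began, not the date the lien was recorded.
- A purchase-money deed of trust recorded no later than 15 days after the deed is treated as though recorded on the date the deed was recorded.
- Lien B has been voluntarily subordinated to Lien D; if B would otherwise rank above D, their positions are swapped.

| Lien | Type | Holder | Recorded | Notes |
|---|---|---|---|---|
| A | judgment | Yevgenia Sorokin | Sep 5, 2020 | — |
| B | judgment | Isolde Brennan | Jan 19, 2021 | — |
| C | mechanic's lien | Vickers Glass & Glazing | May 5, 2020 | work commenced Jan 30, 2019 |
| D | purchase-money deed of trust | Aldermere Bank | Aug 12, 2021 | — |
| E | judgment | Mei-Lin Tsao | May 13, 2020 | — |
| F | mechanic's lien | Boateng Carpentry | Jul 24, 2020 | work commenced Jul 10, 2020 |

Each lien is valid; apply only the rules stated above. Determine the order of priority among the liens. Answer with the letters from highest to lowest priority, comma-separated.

C, E, F, A, D, B

Effective dates: C relates back to Jan 30, 2019 (work commenced); D was recorded 170 days after the deed — beyond 15 days — so no relation-back applies; F relates back to Jul 10, 2020 (work commenced).
By effective date: C (Jan 30, 2019), E (May 13, 2020), F (Jul 10, 2020), A (Sep 5, 2020), B (Jan 19, 2021), D (Aug 12, 2021).
B is senior to D before the subordination, so the two trade places.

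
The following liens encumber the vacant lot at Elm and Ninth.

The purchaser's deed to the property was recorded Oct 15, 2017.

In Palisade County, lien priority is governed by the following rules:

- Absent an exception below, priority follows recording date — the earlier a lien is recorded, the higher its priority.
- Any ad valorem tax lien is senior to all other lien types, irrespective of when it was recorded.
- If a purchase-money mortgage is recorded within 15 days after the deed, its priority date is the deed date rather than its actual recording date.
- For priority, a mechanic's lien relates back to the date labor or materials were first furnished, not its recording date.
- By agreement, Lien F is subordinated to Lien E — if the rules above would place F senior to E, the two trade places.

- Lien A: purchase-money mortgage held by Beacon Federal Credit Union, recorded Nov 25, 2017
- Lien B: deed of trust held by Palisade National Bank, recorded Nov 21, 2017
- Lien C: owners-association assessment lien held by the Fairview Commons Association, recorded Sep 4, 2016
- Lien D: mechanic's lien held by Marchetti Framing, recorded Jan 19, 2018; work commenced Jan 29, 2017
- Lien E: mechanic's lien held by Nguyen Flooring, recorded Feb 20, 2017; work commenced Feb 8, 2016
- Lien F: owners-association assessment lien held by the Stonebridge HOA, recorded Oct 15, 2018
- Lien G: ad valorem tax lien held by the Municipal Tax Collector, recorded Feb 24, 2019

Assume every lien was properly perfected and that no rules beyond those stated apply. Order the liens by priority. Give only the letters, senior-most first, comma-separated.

G, E, C, D, B, A, F

Adjusting effective dates: A was recorded 41 days after the deed — beyond 15 days — so no relation-back applies; D is treated as recorded Jan 29, 2017, the work-commencement date; E relates back to Feb 8, 2016 (work commenced).
G is an ad valorem tax lien, so it outranks all other liens regardless of date.
The other liens, earliest effective date first: E (Feb 8, 2016), C (Sep 4, 2016), D (Jan 29, 2017), B (Nov 21, 2017), A (Nov 25, 2017), F (Oct 15, 2018).
F already ranks below E; the subordination has no effect.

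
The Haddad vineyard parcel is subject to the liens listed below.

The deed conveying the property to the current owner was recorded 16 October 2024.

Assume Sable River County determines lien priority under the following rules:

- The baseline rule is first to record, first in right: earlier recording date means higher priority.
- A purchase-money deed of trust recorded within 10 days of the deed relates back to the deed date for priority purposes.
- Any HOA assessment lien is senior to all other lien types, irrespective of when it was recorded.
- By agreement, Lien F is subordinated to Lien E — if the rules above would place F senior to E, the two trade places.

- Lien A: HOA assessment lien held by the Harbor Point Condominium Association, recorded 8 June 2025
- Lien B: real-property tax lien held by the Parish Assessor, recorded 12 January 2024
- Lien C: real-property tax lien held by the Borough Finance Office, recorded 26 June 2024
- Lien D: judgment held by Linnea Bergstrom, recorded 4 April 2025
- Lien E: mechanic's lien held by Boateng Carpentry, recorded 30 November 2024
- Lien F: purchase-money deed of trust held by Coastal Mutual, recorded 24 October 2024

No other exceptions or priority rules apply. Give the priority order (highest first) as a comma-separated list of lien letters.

First, effective dates: F relates back to the deed date 16 October 2024.
A is an HOA assessment lien and takes priority over every other lien.
The other liens, earliest effective date first: B (12 January 2024), C (26 June 2024), F (16 October 2024), E (30 November 2024), D (4 April 2025).
F would otherwise be senior to E, so under the subordination agreement F and E exchange positions.

A, B, C, E, F, D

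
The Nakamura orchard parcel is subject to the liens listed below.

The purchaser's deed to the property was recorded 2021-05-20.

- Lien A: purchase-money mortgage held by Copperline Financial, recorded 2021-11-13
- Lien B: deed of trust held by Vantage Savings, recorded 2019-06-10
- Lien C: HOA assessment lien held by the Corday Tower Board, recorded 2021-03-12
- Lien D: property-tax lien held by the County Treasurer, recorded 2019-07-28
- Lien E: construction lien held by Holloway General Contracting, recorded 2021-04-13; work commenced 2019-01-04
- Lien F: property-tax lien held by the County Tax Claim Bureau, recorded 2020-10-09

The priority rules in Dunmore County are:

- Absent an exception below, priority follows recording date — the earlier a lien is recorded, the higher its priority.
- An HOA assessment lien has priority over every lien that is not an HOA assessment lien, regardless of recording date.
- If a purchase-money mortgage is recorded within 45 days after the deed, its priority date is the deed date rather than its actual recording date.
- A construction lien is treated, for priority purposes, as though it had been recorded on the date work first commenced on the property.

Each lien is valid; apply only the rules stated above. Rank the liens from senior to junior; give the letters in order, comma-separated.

C, E, B, D, F, A

Adjusting effective dates: A was recorded 177 days after the deed, outside the 45-day window, so it keeps its recording date; E relates back to 2019-01-04 (work commenced).
As an HOA assessment lien, C is senior to every other lien.
Among the remaining liens, by effective date: E (2019-01-04), B (2019-06-10), D (2019-07-28), F (2020-10-09), A (2021-11-13).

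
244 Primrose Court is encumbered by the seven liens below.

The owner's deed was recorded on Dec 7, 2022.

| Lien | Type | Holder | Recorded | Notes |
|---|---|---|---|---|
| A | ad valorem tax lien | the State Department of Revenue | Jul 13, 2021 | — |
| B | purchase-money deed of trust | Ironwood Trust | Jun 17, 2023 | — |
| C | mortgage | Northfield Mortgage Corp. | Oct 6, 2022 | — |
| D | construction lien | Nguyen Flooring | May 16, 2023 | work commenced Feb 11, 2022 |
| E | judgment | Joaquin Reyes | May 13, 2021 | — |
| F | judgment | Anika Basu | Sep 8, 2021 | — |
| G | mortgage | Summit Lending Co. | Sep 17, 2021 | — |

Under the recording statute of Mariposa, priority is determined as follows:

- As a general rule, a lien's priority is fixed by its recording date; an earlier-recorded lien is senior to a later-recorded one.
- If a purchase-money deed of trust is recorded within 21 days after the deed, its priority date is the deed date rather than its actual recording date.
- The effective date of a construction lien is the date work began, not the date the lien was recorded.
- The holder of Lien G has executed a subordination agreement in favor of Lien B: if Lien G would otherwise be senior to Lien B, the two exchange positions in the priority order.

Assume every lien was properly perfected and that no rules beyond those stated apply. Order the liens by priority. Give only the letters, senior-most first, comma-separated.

E, A, F, B, D, C, G

Effective dates: B was recorded 192 days after the deed, outside the 21-day window, so it keeps its recording date; D's effective date is Feb 11, 2022, when work began.
By effective date: E (May 13, 2021), A (Jul 13, 2021), F (Sep 8, 2021), G (Sep 17, 2021), D (Feb 11, 2022), C (Oct 6, 2022), B (Jun 17, 2023).
The subordination applies — G was senior to B — so G and B swap.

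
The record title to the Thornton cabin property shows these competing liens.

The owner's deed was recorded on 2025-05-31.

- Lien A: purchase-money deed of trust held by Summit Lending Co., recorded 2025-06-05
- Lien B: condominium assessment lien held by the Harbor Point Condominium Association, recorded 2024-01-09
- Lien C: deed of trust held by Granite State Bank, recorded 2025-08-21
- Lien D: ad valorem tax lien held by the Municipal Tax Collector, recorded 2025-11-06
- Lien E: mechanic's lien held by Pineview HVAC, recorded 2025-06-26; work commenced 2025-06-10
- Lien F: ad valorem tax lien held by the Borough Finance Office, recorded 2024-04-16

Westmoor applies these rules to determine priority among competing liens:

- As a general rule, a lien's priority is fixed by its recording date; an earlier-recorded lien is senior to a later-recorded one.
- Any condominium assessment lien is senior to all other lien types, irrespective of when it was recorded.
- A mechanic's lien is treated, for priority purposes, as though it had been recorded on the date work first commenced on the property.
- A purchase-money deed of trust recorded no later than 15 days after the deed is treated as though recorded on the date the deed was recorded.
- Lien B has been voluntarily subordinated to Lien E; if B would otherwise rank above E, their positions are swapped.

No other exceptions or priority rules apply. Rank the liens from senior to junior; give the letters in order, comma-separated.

E, F, A, B, C, D

First, effective dates: A was recorded within the 15-day window, so its effective date is the deed date 2025-05-31; E's effective date is 2025-06-10, when work began.
B is a condominium assessment lien and takes priority over every other lien.
The other liens, earliest effective date first: F (2024-04-16), A (2025-05-31), E (2025-06-10), C (2025-08-21), D (2025-11-06).
The subordination applies — B was senior to E — so B and E swap.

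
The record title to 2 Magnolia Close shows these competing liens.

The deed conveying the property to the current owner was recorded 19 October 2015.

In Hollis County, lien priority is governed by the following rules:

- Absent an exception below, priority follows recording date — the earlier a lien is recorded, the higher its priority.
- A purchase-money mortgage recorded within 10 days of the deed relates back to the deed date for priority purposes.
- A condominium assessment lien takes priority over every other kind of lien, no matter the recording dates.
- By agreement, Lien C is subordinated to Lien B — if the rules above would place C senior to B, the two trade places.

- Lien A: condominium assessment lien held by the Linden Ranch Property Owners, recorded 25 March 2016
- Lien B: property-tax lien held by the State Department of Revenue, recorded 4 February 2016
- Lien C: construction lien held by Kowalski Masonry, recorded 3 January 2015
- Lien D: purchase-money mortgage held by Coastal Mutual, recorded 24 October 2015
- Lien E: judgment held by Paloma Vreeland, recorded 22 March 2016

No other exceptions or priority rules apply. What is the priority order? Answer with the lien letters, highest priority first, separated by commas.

First, effective dates: D was recorded within the 10-day window, so its effective date is the deed date 19 October 2015.
A, as a condominium assessment lien, has superpriority and ranks first.
The other liens, earliest effective date first: C (3 January 2015), D (19 October 2015), B (4 February 2016), E (22 March 2016).
Because C would otherwise rank above B, the subordination swaps them.

A, B, D, C, E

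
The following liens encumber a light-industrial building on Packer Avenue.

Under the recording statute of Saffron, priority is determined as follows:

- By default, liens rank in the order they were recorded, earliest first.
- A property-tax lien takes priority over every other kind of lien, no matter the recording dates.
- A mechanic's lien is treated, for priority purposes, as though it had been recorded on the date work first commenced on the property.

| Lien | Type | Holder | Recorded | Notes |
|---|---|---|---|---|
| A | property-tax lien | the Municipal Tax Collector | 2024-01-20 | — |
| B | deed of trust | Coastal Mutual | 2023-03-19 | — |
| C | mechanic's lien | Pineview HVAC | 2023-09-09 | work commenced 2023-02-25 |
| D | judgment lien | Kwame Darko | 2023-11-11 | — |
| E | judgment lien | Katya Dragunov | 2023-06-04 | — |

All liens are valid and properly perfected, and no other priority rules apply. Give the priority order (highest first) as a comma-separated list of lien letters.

A, C, B, E, D

Adjusting effective dates: C is treated as recorded 2023-02-25, the work-commencement date.
As a property-tax lien, A is senior to every other lien.
Among the remaining liens, by effective date: C (2023-02-25), B (2023-03-19), E (2023-06-04), D (2023-11-11).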